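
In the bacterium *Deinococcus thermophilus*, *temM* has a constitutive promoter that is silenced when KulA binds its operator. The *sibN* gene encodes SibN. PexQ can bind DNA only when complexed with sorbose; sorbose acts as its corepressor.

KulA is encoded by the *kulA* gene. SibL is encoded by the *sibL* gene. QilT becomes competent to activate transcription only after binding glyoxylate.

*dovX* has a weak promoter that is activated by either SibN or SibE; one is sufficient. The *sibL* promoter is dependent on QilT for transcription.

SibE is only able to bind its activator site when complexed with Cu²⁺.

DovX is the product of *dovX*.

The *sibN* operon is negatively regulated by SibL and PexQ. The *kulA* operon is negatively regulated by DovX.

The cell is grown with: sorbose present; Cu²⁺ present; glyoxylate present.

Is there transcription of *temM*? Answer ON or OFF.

ON

Glyoxylate is present, so QilT is active.
No repressor is bound and QilT is active, so *sibL* is transcribed.
So SibL is produced and active.
Sorbose is present, so PexQ is active.
With repressor SibL bound, *sibN* is not transcribed.
So SibN is not produced.
Cu²⁺ is present, so SibE is active.
Activator SibE is present, so *dovX* is transcribed.
So DovX is produced and active.
With repressor DovX bound, *kulA* is not transcribed.
So KulA is not produced.
With no repressor bound, *temM* is transcribed.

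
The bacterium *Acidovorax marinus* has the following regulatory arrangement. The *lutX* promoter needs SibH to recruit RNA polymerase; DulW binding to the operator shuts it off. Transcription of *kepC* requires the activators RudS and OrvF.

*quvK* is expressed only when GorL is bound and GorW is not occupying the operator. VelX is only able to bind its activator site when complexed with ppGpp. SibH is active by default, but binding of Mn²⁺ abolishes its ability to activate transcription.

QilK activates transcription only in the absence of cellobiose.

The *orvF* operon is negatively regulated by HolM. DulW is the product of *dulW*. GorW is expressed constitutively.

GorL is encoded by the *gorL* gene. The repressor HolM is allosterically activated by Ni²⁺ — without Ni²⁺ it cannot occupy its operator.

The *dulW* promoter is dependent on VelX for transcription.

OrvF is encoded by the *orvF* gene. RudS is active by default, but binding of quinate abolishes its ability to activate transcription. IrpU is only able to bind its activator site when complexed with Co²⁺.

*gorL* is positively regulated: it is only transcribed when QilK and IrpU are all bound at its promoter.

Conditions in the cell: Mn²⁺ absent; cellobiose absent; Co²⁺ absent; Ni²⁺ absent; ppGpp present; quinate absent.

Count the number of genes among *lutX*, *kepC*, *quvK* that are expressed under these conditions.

1

ppGpp is present, so VelX is active.
No repressor is bound and VelX is active, so *dulW* is transcribed.
So DulW is produced and active.
Mn²⁺ is absent, so SibH is active.
With repressor DulW bound, *lutX* is not transcribed.
→ *lutX* is OFF.
Quinate is absent, so RudS is active.
Ni²⁺ is absent, so HolM is inactive.
With no repressor bound, *orvF* is transcribed.
So OrvF is produced and active.
No repressor is bound and RudS and OrvF are active, so *kepC* is transcribed.
→ *kepC* is ON.
GorW is produced constitutively and is active.
Cellobiose is absent, so QilK is active.
Co²⁺ is absent, so IrpU is inactive.
Required activator IrpU is absent, so *gorL* is not transcribed.
So GorL is not produced.
With repressor GorW bound, *quvK* is not transcribed.
→ *quvK* is OFF.
1 of the 3 genes is transcribed.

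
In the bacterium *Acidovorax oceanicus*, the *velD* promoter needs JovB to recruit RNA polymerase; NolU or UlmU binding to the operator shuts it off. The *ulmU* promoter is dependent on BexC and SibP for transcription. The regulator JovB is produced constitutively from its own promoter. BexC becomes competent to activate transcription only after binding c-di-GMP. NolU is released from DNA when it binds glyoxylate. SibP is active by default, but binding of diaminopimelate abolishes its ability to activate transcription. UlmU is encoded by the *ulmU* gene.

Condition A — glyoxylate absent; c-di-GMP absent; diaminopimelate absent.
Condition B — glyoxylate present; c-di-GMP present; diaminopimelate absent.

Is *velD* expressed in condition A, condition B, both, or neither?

neither

Condition A:
Glyoxylate is absent, so NolU is active.
c-di-GMP is absent, so BexC is inactive.
Diaminopimelate is absent, so SibP is active.
Required activator BexC is absent, so *ulmU* is not transcribed.
So UlmU is not produced.
JovB is produced constitutively and is active.
With repressor NolU bound, *velD* is not transcribed.
→ *velD* is OFF in A.
Condition B:
Glyoxylate is present, so NolU is inactive.
c-di-GMP is present, so BexC is active.
Diaminopimelate is absent, so SibP is active.
No repressor is bound and BexC and SibP are active, so *ulmU* is transcribed.
So UlmU is produced and active.
JovB is produced constitutively and is active.
With repressor UlmU bound, *velD* is not transcribed.
→ *velD* is OFF in B.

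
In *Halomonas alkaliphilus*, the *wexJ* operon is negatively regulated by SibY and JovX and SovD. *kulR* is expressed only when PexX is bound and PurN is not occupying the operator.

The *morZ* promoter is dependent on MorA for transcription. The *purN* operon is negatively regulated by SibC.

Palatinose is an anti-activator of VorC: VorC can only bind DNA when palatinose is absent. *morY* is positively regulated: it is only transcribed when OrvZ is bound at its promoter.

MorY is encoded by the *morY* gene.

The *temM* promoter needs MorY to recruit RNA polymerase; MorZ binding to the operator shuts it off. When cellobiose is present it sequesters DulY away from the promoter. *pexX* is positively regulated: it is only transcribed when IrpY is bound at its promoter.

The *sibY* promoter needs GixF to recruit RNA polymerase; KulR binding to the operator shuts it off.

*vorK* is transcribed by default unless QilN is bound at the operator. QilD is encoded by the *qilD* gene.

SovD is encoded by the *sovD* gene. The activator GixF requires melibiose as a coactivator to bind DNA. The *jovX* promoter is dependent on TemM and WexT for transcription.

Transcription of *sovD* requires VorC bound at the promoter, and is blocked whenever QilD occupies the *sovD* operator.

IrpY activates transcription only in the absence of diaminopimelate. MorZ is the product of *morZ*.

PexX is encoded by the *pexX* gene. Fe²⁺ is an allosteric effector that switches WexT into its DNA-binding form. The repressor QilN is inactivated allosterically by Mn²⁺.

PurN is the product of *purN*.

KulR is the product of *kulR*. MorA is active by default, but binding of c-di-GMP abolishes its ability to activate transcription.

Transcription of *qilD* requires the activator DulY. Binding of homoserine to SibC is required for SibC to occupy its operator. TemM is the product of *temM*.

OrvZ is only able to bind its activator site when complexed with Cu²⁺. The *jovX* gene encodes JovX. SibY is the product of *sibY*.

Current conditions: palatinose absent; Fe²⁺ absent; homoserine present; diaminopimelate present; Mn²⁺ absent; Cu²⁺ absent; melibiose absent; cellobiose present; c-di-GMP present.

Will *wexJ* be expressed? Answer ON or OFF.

OFF

Melibiose is absent, so GixF is inactive.
Diaminopimelate is present, so IrpY is inactive.
Required activator IrpY is absent, so *pexX* is not transcribed.
So PexX is not produced.
Homoserine is present, so SibC is active.
With repressor SibC bound, *purN* is not transcribed.
So PurN is not produced.
Required activator PexX is absent, so *kulR* is not transcribed.
So KulR is not produced.
Required activator GixF is absent, so *sibY* is not transcribed.
So SibY is not produced.
c-di-GMP is present, so MorA is inactive.
Required activator MorA is absent, so *morZ* is not transcribed.
So MorZ is not produced.
Cu²⁺ is absent, so OrvZ is inactive.
Required activator OrvZ is absent, so *morY* is not transcribed.
So MorY is not produced.
Required activator MorY is absent, so *temM* is not transcribed.
So TemM is not produced.
Fe²⁺ is absent, so WexT is inactive.
Required activator TemM is absent, so *jovX* is not transcribed.
So JovX is not produced.
Cellobiose is present, so DulY is inactive.
Required activator DulY is absent, so *qilD* is not transcribed.
So QilD is not produced.
Palatinose is absent, so VorC is active.
No repressor is bound and VorC is active, so *sovD* is transcribed.
So SovD is produced and active.
With repressor SovD bound, *wexJ* is not transcribed.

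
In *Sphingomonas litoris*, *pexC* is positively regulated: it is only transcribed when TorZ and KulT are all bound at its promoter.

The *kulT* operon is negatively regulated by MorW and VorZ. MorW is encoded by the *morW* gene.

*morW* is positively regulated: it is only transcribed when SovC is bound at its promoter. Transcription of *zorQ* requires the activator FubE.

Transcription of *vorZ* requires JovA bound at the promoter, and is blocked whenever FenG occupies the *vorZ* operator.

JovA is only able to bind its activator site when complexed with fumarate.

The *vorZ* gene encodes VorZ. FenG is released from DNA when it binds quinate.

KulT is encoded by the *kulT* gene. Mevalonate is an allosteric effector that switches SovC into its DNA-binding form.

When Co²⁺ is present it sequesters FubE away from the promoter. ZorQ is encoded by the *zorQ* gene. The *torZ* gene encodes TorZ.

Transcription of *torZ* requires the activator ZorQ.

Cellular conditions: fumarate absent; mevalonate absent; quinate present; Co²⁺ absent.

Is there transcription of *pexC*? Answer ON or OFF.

Co²⁺ is absent, so FubE is active.
No repressor is bound and FubE is active, so *zorQ* is transcribed.
So ZorQ is produced and active.
No repressor is bound and ZorQ is active, so *torZ* is transcribed.
So TorZ is produced and active.
Mevalonate is absent, so SovC is inactive.
Required activator SovC is absent, so *morW* is not transcribed.
So MorW is not produced.
Fumarate is absent, so JovA is inactive.
Quinate is present, so FenG is inactive.
Required activator JovA is absent, so *vorZ* is not transcribed.
So VorZ is not produced.
With no repressor bound, *kulT* is transcribed.
So KulT is produced and active.
No repressor is bound and TorZ and KulT are active, so *pexC* is transcribed.

ON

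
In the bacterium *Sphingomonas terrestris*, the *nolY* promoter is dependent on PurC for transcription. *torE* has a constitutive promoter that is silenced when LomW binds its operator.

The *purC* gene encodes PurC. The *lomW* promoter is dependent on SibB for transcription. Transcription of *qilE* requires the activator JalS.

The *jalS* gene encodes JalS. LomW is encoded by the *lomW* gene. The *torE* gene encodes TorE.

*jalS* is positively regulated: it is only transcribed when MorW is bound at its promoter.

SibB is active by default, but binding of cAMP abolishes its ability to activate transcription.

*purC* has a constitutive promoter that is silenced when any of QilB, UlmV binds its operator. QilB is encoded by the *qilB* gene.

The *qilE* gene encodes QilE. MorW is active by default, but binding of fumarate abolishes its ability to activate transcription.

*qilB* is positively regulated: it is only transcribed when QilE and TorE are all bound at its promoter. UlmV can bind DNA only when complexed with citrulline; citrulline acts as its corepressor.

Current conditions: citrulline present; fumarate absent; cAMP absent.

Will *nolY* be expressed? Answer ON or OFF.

OFF

Fumarate is absent, so MorW is active.
No repressor is bound and MorW is active, so *jalS* is transcribed.
So JalS is produced and active.
No repressor is bound and JalS is active, so *qilE* is transcribed.
So QilE is produced and active.
cAMP is absent, so SibB is active.
No repressor is bound and SibB is active, so *lomW* is transcribed.
So LomW is produced and active.
With repressor LomW bound, *torE* is not transcribed.
So TorE is not produced.
Required activator TorE is absent, so *qilB* is not transcribed.
So QilB is not produced.
Citrulline is present, so UlmV is active.
With repressor UlmV bound, *purC* is not transcribed.
So PurC is not produced.
Required activator PurC is absent, so *nolY* is not transcribed.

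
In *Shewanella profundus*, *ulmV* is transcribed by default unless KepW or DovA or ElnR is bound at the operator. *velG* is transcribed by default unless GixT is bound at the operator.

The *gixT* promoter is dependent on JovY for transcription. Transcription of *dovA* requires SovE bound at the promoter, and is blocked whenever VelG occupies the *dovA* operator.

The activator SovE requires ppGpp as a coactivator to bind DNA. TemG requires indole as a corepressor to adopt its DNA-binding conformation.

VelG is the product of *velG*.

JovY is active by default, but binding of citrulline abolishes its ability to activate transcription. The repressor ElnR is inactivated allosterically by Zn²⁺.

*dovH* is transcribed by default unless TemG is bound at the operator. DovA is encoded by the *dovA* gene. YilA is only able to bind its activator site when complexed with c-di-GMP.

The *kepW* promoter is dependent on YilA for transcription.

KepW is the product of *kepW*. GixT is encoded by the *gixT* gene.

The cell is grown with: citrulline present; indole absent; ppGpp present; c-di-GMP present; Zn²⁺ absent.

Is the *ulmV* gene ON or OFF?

OFF

c-di-GMP is present, so YilA is active.
No repressor is bound and YilA is active, so *kepW* is transcribed.
So KepW is produced and active.
ppGpp is present, so SovE is active.
Citrulline is present, so JovY is inactive.
Required activator JovY is absent, so *gixT* is not transcribed.
So GixT is not produced.
With no repressor bound, *velG* is transcribed.
So VelG is produced and active.
With repressor VelG bound, *dovA* is not transcribed.
So DovA is not produced.
Zn²⁺ is absent, so ElnR is active.
With repressor KepW bound, *ulmV* is not transcribed.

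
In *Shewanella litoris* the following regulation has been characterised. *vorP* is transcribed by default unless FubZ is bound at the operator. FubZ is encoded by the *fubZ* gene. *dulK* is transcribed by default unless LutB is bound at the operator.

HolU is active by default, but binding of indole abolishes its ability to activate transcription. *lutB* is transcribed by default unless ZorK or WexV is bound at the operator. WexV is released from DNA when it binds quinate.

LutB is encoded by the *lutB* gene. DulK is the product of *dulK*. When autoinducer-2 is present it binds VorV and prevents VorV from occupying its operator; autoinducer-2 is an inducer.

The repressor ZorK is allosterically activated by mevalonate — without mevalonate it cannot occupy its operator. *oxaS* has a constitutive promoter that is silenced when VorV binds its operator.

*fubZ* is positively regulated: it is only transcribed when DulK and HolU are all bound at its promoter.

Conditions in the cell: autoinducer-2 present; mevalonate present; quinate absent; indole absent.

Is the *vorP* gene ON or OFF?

Mevalonate is present, so ZorK is active.
Quinate is absent, so WexV is active.
With repressor ZorK bound, *lutB* is not transcribed.
So LutB is not produced.
With no repressor bound, *dulK* is transcribed.
So DulK is produced and active.
Indole is absent, so HolU is active.
No repressor is bound and DulK and HolU are active, so *fubZ* is transcribed.
So FubZ is produced and active.
With repressor FubZ bound, *vorP* is not transcribed.

OFF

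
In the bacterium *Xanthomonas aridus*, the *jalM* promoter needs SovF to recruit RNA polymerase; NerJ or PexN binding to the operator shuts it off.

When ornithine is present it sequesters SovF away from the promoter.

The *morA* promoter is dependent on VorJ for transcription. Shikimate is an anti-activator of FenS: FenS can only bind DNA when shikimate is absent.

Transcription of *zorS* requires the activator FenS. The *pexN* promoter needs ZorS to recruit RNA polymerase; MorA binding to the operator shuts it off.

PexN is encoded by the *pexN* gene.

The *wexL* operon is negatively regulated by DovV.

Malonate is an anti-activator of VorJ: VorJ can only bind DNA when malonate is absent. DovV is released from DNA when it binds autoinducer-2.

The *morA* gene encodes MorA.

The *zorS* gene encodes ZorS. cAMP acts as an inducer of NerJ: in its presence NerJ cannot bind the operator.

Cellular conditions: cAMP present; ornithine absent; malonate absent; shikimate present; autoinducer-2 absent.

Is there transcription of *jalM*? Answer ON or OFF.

cAMP is present, so NerJ is inactive.
Ornithine is absent, so SovF is active.
Malonate is absent, so VorJ is active.
No repressor is bound and VorJ is active, so *morA* is transcribed.
So MorA is produced and active.
Shikimate is present, so FenS is inactive.
Required activator FenS is absent, so *zorS* is not transcribed.
So ZorS is not produced.
With repressor MorA bound, *pexN* is not transcribed.
So PexN is not produced.
No repressor is bound and SovF is active, so *jalM* is transcribed.

ON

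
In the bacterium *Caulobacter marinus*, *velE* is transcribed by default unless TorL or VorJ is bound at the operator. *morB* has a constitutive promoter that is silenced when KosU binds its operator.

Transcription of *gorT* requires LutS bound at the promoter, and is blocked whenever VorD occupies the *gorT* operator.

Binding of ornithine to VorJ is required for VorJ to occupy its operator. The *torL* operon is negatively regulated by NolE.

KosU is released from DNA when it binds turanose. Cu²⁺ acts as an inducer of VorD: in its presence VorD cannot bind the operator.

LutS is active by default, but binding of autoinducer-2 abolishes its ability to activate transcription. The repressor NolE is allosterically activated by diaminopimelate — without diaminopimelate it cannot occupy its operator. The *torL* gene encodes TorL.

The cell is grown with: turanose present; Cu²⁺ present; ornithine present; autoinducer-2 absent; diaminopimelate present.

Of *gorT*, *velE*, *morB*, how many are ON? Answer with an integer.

2

Cu²⁺ is present, so VorD is inactive.
Autoinducer-2 is absent, so LutS is active.
No repressor is bound and LutS is active, so *gorT* is transcribed.
→ *gorT* is ON.
Diaminopimelate is present, so NolE is active.
With repressor NolE bound, *torL* is not transcribed.
So TorL is not produced.
Ornithine is present, so VorJ is active.
With repressor VorJ bound, *velE* is not transcribed.
→ *velE* is OFF.
Turanose is present, so KosU is inactive.
With no repressor bound, *morB* is transcribed.
→ *morB* is ON.
2 of the 3 genes are transcribed.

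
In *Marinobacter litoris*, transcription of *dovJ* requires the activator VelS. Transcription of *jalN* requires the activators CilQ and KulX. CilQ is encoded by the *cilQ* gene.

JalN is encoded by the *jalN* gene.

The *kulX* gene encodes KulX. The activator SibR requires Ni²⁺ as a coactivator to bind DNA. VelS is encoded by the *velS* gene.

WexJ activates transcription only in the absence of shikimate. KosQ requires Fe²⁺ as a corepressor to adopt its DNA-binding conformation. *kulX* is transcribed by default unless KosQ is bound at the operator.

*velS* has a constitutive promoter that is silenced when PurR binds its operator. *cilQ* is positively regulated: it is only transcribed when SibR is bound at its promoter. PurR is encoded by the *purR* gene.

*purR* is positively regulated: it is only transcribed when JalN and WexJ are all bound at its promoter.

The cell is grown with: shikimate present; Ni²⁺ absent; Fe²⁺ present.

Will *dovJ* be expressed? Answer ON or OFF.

ON

Ni²⁺ is absent, so SibR is inactive.
Required activator SibR is absent, so *cilQ* is not transcribed.
So CilQ is not produced.
Fe²⁺ is present, so KosQ is active.
With repressor KosQ bound, *kulX* is not transcribed.
So KulX is not produced.
Required activator CilQ is absent, so *jalN* is not transcribed.
So JalN is not produced.
Shikimate is present, so WexJ is inactive.
Required activator JalN is absent, so *purR* is not transcribed.
So PurR is not produced.
With no repressor bound, *velS* is transcribed.
So VelS is produced and active.
No repressor is bound and VelS is active, so *dovJ* is transcribed.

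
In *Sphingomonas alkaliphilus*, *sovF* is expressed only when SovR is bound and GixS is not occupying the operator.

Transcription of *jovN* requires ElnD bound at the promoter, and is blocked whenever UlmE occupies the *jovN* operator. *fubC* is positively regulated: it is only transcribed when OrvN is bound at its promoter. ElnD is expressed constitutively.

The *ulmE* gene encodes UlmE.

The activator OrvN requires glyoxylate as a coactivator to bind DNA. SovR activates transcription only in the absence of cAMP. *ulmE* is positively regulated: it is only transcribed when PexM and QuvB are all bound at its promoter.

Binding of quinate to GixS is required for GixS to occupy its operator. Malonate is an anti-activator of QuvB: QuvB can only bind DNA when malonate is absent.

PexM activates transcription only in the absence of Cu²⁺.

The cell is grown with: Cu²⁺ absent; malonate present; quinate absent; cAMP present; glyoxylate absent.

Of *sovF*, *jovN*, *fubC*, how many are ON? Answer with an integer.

cAMP is present, so SovR is inactive.
Quinate is absent, so GixS is inactive.
Required activator SovR is absent, so *sovF* is not transcribed.
→ *sovF* is OFF.
Cu²⁺ is absent, so PexM is active.
Malonate is present, so QuvB is inactive.
Required activator QuvB is absent, so *ulmE* is not transcribed.
So UlmE is not produced.
ElnD is produced constitutively and is active.
No repressor is bound and ElnD is active, so *jovN* is transcribed.
→ *jovN* is ON.
Glyoxylate is absent, so OrvN is inactive.
Required activator OrvN is absent, so *fubC* is not transcribed.
→ *fubC* is OFF.
1 of the 3 genes is transcribed.

1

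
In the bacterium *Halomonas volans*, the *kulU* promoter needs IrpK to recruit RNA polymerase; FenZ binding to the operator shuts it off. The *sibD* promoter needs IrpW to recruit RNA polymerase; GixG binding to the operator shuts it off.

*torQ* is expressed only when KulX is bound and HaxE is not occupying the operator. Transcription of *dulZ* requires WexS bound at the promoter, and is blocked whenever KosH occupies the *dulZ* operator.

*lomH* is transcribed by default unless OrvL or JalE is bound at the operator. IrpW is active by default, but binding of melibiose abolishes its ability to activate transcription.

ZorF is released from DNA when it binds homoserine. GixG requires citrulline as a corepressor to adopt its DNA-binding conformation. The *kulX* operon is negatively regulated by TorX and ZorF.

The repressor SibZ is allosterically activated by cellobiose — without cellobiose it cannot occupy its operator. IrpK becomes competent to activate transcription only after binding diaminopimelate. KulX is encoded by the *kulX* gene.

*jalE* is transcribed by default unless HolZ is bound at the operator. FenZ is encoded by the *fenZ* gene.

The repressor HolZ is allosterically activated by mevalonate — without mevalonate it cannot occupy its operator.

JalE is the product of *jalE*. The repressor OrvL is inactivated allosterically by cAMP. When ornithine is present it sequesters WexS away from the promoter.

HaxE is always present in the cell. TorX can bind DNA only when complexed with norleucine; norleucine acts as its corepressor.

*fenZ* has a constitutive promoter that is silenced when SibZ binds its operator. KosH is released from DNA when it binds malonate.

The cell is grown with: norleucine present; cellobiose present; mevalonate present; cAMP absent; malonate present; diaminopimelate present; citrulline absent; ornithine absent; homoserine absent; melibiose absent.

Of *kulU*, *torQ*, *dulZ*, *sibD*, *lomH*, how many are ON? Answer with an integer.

3

Cellobiose is present, so SibZ is active.
With repressor SibZ bound, *fenZ* is not transcribed.
So FenZ is not produced.
Diaminopimelate is present, so IrpK is active.
No repressor is bound and IrpK is active, so *kulU* is transcribed.
→ *kulU* is ON.
Norleucine is present, so TorX is active.
Homoserine is absent, so ZorF is active.
With repressor TorX bound, *kulX* is not transcribed.
So KulX is not produced.
HaxE is produced constitutively and is active.
With repressor HaxE bound, *torQ* is not transcribed.
→ *torQ* is OFF.
Ornithine is absent, so WexS is active.
Malonate is present, so KosH is inactive.
No repressor is bound and WexS is active, so *dulZ* is transcribed.
→ *dulZ* is ON.
Melibiose is absent, so IrpW is active.
Citrulline is absent, so GixG is inactive.
No repressor is bound and IrpW is active, so *sibD* is transcribed.
→ *sibD* is ON.
cAMP is absent, so OrvL is active.
Mevalonate is present, so HolZ is active.
With repressor HolZ bound, *jalE* is not transcribed.
So JalE is not produced.
With repressor OrvL bound, *lomH* is not transcribed.
→ *lomH* is OFF.
3 of the 5 genes are transcribed.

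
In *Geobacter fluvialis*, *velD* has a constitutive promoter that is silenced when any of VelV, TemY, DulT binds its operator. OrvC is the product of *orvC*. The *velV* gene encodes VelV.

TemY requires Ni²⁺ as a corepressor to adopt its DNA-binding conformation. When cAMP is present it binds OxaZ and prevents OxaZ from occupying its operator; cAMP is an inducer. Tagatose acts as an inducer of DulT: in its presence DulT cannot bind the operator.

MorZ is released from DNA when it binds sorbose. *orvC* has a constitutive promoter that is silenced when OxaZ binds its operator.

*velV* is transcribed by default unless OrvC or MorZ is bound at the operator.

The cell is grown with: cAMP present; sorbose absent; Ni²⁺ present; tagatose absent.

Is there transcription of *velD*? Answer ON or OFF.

cAMP is present, so OxaZ is inactive.
With no repressor bound, *orvC* is transcribed.
So OrvC is produced and active.
Sorbose is absent, so MorZ is active.
With repressor OrvC bound, *velV* is not transcribed.
So VelV is not produced.
Ni²⁺ is present, so TemY is active.
Tagatose is absent, so DulT is active.
With repressor TemY bound, *velD* is not transcribed.

OFF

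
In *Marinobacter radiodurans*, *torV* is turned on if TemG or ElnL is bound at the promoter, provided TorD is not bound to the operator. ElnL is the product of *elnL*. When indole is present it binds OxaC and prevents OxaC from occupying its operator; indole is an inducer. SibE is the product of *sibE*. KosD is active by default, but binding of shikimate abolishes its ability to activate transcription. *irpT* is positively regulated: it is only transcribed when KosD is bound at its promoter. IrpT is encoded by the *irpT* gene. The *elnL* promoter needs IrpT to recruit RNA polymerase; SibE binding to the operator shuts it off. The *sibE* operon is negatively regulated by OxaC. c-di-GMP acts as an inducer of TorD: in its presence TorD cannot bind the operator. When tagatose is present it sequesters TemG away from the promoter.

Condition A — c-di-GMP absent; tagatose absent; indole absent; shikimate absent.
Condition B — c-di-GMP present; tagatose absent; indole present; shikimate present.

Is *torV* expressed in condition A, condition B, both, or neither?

B only

Condition A:
c-di-GMP is absent, so TorD is active.
Tagatose is absent, so TemG is active.
Indole is absent, so OxaC is active.
With repressor OxaC bound, *sibE* is not transcribed.
So SibE is not produced.
Shikimate is absent, so KosD is active.
No repressor is bound and KosD is active, so *irpT* is transcribed.
So IrpT is produced and active.
No repressor is bound and IrpT is active, so *elnL* is transcribed.
So ElnL is produced and active.
With repressor TorD bound, *torV* is not transcribed.
→ *torV* is OFF in A.
Condition B:
c-di-GMP is present, so TorD is inactive.
Tagatose is absent, so TemG is active.
Indole is present, so OxaC is inactive.
With no repressor bound, *sibE* is transcribed.
So SibE is produced and active.
Shikimate is present, so KosD is inactive.
Required activator KosD is absent, so *irpT* is not transcribed.
So IrpT is not produced.
With repressor SibE bound, *elnL* is not transcribed.
So ElnL is not produced.
Activator TemG is present, so *torV* is transcribed.
→ *torV* is ON in B.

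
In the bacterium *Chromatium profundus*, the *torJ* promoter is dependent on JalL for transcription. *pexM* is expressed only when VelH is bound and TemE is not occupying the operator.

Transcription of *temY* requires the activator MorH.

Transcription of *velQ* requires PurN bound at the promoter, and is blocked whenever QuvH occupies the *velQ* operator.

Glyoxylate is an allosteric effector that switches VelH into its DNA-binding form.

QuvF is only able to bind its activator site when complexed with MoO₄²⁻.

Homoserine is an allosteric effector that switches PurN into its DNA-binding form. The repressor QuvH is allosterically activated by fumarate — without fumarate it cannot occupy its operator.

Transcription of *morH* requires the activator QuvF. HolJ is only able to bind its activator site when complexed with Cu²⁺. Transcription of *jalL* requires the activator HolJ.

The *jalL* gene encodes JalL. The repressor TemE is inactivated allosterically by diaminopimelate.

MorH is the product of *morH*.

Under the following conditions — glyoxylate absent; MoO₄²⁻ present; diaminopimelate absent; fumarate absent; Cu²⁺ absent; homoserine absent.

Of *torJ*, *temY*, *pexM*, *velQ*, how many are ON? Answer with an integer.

1

Cu²⁺ is absent, so HolJ is inactive.
Required activator HolJ is absent, so *jalL* is not transcribed.
So JalL is not produced.
Required activator JalL is absent, so *torJ* is not transcribed.
→ *torJ* is OFF.
MoO₄²⁻ is present, so QuvF is active.
No repressor is bound and QuvF is active, so *morH* is transcribed.
So MorH is produced and active.
No repressor is bound and MorH is active, so *temY* is transcribed.
→ *temY* is ON.
Diaminopimelate is absent, so TemE is active.
Glyoxylate is absent, so VelH is inactive.
With repressor TemE bound, *pexM* is not transcribed.
→ *pexM* is OFF.
Fumarate is absent, so QuvH is inactive.
Homoserine is absent, so PurN is inactive.
Required activator PurN is absent, so *velQ* is not transcribed.
→ *velQ* is OFF.
1 of the 4 genes is transcribed.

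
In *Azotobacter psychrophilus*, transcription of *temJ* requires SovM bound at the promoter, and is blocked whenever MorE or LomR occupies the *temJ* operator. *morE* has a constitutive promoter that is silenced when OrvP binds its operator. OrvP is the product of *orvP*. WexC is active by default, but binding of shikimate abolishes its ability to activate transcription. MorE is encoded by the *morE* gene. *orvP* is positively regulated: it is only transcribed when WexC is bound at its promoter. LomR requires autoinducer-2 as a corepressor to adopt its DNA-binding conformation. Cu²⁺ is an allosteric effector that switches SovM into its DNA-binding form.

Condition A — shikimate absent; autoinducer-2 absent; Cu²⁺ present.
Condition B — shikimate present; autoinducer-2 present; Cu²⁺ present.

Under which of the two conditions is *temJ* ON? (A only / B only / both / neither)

Condition A:
Shikimate is absent, so WexC is active.
No repressor is bound and WexC is active, so *orvP* is transcribed.
So OrvP is produced and active.
With repressor OrvP bound, *morE* is not transcribed.
So MorE is not produced.
Autoinducer-2 is absent, so LomR is inactive.
Cu²⁺ is present, so SovM is active.
No repressor is bound and SovM is active, so *temJ* is transcribed.
→ *temJ* is ON in A.
Condition B:
Shikimate is present, so WexC is inactive.
Required activator WexC is absent, so *orvP* is not transcribed.
So OrvP is not produced.
With no repressor bound, *morE* is transcribed.
So MorE is produced and active.
Autoinducer-2 is present, so LomR is active.
Cu²⁺ is present, so SovM is active.
With repressor MorE bound, *temJ* is not transcribed.
→ *temJ* is OFF in B.

A only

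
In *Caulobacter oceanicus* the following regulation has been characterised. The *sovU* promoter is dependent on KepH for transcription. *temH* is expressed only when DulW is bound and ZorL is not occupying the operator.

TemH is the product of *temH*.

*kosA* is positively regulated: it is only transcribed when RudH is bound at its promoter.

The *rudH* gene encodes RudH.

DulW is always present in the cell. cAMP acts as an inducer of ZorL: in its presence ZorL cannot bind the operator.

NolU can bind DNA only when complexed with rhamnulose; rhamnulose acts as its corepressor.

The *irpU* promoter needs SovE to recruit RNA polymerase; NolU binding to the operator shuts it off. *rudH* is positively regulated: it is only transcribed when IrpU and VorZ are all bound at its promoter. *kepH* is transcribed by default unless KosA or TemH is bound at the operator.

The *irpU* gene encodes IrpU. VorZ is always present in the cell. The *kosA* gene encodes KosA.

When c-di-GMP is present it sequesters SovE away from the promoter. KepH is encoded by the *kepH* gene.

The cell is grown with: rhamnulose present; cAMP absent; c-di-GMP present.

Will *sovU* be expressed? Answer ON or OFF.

Rhamnulose is present, so NolU is active.
c-di-GMP is present, so SovE is inactive.
With repressor NolU bound, *irpU* is not transcribed.
So IrpU is not produced.
VorZ is produced constitutively and is active.
Required activator IrpU is absent, so *rudH* is not transcribed.
So RudH is not produced.
Required activator RudH is absent, so *kosA* is not transcribed.
So KosA is not produced.
DulW is produced constitutively and is active.
cAMP is absent, so ZorL is active.
With repressor ZorL bound, *temH* is not transcribed.
So TemH is not produced.
With no repressor bound, *kepH* is transcribed.
So KepH is produced and active.
No repressor is bound and KepH is active, so *sovU* is transcribed.

ON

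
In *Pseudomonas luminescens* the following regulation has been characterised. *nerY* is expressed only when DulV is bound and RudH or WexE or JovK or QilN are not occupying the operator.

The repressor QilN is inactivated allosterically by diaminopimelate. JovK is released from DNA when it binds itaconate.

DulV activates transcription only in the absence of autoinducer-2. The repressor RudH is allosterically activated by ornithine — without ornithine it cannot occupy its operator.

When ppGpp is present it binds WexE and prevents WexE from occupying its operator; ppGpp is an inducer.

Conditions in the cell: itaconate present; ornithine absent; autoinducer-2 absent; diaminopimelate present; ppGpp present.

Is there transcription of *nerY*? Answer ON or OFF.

Autoinducer-2 is absent, so DulV is active.
Ornithine is absent, so RudH is inactive.
ppGpp is present, so WexE is inactive.
Itaconate is present, so JovK is inactive.
Diaminopimelate is present, so QilN is inactive.
No repressor is bound and DulV is active, so *nerY* is transcribed.

ON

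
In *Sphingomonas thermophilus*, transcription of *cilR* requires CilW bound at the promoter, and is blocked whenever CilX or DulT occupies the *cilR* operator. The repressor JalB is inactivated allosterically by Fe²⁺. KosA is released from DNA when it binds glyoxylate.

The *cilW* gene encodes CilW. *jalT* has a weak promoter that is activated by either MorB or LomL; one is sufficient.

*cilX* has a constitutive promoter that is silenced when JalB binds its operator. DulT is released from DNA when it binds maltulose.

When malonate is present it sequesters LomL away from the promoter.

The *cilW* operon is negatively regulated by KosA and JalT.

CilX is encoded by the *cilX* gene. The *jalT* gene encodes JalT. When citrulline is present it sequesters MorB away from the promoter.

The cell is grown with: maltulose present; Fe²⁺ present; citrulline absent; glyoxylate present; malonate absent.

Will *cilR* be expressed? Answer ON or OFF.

Fe²⁺ is present, so JalB is inactive.
With no repressor bound, *cilX* is transcribed.
So CilX is produced and active.
Glyoxylate is present, so KosA is inactive.
Citrulline is absent, so MorB is active.
Malonate is absent, so LomL is active.
Activator MorB is present, so *jalT* is transcribed.
So JalT is produced and active.
With repressor JalT bound, *cilW* is not transcribed.
So CilW is not produced.
Maltulose is present, so DulT is inactive.
With repressor CilX bound, *cilR* is not transcribed.

OFF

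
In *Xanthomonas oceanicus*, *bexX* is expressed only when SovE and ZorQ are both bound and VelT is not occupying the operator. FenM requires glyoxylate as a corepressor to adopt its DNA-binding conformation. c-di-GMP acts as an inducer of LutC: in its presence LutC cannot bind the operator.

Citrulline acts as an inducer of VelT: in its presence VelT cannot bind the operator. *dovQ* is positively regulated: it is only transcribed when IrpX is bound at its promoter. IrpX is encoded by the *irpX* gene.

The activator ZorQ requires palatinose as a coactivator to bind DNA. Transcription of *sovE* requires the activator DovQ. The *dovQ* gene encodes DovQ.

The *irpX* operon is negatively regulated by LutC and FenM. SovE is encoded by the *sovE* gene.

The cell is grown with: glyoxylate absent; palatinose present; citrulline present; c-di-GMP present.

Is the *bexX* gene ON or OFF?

ON

c-di-GMP is present, so LutC is inactive.
Glyoxylate is absent, so FenM is inactive.
With no repressor bound, *irpX* is transcribed.
So IrpX is produced and active.
No repressor is bound and IrpX is active, so *dovQ* is transcribed.
So DovQ is produced and active.
No repressor is bound and DovQ is active, so *sovE* is transcribed.
So SovE is produced and active.
Palatinose is present, so ZorQ is active.
Citrulline is present, so VelT is inactive.
No repressor is bound and SovE and ZorQ are active, so *bexX* is transcribed.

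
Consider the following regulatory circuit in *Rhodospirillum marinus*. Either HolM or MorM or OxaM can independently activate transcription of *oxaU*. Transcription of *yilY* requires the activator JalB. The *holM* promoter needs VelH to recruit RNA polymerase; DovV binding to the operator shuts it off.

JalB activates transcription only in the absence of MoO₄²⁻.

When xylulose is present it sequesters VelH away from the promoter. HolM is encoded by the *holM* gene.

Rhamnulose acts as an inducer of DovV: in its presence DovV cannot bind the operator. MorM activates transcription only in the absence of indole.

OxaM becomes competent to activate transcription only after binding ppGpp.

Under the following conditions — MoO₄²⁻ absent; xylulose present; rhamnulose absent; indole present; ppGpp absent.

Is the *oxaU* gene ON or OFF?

OFF

Xylulose is present, so VelH is inactive.
Rhamnulose is absent, so DovV is active.
With repressor DovV bound, *holM* is not transcribed.
So HolM is not produced.
Indole is present, so MorM is inactive.
ppGpp is absent, so OxaM is inactive.
No activator is available at the *oxaU* promoter, so *oxaU* is not transcribed.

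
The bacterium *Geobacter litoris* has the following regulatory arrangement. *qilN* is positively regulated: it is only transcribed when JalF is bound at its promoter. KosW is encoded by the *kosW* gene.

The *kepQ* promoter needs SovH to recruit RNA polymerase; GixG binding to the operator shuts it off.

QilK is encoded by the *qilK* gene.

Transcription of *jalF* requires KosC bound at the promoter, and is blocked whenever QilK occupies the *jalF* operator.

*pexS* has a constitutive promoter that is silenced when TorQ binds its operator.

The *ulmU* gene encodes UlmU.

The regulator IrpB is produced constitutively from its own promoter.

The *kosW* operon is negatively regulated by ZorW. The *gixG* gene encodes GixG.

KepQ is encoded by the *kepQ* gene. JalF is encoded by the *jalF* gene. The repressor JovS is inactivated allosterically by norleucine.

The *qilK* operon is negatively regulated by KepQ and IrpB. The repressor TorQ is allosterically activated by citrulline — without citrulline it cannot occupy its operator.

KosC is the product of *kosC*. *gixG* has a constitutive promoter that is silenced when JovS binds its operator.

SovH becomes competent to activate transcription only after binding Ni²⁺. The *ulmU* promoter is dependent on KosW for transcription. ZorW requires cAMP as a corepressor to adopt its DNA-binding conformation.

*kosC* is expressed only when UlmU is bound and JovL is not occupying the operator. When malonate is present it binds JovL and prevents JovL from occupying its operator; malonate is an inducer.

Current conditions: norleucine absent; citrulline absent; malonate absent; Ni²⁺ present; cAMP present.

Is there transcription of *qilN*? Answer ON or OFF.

OFF

cAMP is present, so ZorW is active.
With repressor ZorW bound, *kosW* is not transcribed.
So KosW is not produced.
Required activator KosW is absent, so *ulmU* is not transcribed.
So UlmU is not produced.
Malonate is absent, so JovL is active.
With repressor JovL bound, *kosC* is not transcribed.
So KosC is not produced.
Ni²⁺ is present, so SovH is active.
Norleucine is absent, so JovS is active.
With repressor JovS bound, *gixG* is not transcribed.
So GixG is not produced.
No repressor is bound and SovH is active, so *kepQ* is transcribed.
So KepQ is produced and active.
IrpB is produced constitutively and is active.
With repressor KepQ bound, *qilK* is not transcribed.
So QilK is not produced.
Required activator KosC is absent, so *jalF* is not transcribed.
So JalF is not produced.
Required activator JalF is absent, so *qilN* is not transcribed.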